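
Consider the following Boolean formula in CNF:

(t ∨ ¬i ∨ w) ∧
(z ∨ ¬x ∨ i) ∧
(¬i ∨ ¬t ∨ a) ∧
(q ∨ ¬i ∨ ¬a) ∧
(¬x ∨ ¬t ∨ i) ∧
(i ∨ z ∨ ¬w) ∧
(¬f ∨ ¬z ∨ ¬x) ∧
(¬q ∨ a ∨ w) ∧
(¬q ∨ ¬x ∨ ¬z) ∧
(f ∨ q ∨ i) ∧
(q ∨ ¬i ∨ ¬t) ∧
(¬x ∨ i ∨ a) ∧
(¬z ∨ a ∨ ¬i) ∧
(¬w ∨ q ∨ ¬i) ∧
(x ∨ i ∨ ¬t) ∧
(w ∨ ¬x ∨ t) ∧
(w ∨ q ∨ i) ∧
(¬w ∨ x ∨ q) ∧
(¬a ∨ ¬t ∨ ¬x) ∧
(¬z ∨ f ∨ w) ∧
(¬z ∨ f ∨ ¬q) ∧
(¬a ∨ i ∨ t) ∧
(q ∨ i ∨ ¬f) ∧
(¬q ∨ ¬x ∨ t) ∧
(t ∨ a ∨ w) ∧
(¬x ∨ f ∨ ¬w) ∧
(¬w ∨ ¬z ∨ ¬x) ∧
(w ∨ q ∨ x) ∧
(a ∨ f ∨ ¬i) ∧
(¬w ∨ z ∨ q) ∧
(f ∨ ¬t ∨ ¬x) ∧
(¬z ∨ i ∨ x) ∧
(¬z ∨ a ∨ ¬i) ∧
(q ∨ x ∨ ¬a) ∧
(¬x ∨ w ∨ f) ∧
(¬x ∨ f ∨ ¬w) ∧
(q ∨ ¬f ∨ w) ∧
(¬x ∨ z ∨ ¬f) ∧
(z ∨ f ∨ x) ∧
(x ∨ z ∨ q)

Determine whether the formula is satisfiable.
Yes

Yes, the formula is satisfiable.

One satisfying assignment is: x=False, q=True, w=True, i=True, a=False, z=False, t=False, f=True

Verification: With this assignment, all 40 clauses evaluate to true.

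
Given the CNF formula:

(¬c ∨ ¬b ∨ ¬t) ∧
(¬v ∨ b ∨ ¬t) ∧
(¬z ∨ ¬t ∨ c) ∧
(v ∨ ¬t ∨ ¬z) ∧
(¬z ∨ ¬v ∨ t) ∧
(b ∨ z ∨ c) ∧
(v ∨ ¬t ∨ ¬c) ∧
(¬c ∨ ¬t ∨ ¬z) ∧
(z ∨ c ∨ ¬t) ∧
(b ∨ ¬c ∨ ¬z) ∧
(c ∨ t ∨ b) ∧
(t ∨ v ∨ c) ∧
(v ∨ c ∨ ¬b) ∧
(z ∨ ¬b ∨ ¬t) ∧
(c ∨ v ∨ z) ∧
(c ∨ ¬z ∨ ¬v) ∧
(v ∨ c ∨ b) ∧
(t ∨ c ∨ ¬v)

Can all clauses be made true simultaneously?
Yes

Yes, the formula is satisfiable.

One satisfying assignment is: t=False, c=True, v=False, z=True, b=True

Verification: With this assignment, all 18 clauses evaluate to true.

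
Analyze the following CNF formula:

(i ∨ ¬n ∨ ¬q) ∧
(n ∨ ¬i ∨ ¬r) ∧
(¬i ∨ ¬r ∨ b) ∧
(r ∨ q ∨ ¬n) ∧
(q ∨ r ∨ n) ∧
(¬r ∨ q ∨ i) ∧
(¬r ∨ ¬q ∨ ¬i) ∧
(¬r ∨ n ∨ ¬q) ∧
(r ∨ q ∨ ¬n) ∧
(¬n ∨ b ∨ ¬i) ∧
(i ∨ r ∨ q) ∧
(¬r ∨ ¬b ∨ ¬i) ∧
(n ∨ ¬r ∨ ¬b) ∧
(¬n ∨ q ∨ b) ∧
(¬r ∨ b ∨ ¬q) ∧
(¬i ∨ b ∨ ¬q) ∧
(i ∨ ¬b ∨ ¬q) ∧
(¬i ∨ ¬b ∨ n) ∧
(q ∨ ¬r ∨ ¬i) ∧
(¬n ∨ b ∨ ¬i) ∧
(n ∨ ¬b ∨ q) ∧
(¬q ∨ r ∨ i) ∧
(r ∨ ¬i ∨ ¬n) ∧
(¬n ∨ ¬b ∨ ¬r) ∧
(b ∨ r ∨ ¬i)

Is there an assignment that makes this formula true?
No

No, the formula is not satisfiable.

No assignment of truth values to the variables can make all 25 clauses true simultaneously.

The formula is UNSAT (unsatisfiable).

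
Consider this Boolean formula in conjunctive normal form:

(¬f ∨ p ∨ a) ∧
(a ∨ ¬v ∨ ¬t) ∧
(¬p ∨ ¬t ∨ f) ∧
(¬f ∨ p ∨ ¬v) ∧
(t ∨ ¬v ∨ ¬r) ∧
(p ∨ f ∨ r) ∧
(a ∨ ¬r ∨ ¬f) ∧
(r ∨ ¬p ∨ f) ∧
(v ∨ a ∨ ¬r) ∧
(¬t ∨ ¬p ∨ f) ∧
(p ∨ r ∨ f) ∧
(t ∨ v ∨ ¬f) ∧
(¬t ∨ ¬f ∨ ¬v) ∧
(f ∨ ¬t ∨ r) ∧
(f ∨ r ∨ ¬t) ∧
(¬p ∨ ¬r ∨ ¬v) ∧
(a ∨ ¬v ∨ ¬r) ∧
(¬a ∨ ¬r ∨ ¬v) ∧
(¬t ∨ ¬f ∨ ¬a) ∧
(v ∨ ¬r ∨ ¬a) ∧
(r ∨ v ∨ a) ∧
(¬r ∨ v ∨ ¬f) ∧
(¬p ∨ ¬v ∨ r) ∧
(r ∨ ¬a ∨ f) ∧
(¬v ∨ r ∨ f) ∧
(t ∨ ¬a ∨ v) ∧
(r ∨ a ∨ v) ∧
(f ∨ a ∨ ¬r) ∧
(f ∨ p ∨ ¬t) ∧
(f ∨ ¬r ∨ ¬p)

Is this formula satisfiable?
No

No, the formula is not satisfiable.

No assignment of truth values to the variables can make all 30 clauses true simultaneously.

The formula is UNSAT (unsatisfiable).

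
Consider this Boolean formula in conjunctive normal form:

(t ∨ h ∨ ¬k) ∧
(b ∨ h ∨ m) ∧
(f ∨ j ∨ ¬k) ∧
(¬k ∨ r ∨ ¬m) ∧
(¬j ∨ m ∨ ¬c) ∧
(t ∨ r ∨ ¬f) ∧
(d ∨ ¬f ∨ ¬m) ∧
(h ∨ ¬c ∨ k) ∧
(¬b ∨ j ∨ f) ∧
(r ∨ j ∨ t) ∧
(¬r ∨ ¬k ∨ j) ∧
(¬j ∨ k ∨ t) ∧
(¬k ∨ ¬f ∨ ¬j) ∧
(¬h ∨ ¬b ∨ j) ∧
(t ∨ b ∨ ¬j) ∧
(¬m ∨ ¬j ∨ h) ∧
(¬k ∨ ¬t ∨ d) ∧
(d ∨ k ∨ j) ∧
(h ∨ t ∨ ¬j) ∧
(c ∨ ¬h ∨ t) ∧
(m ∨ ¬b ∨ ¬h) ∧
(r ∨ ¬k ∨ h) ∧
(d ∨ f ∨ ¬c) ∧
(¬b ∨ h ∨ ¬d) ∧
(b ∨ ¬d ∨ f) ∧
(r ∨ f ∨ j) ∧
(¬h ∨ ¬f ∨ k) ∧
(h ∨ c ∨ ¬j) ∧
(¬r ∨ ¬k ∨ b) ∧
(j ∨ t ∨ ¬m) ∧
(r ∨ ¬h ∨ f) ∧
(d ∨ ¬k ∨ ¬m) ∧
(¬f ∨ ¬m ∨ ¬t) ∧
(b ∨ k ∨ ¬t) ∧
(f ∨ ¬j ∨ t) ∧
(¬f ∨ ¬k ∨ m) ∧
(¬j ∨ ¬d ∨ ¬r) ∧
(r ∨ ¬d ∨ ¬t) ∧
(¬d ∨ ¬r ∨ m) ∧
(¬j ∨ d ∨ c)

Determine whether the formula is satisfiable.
No

No, the formula is not satisfiable.

No assignment of truth values to the variables can make all 40 clauses true simultaneously.

The formula is UNSAT (unsatisfiable).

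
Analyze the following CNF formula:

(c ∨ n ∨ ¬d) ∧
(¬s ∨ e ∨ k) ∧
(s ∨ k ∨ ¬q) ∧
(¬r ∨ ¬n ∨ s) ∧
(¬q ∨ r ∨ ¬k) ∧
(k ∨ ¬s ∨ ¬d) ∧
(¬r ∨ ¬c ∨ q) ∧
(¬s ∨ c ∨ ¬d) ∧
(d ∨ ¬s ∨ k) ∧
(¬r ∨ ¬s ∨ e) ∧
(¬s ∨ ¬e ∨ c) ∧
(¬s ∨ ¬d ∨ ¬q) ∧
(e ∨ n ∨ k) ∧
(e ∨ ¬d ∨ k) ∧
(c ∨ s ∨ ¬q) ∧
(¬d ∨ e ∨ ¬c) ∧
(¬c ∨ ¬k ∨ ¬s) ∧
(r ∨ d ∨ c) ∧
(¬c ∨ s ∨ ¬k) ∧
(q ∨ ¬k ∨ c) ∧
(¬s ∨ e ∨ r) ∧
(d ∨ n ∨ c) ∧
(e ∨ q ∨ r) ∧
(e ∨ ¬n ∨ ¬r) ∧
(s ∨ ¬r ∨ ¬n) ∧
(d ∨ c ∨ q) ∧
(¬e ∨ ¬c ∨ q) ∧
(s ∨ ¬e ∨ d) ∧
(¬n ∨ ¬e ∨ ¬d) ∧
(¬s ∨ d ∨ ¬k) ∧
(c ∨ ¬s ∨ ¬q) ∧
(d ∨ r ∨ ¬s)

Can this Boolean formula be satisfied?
No

No, the formula is not satisfiable.

No assignment of truth values to the variables can make all 32 clauses true simultaneously.

The formula is UNSAT (unsatisfiable).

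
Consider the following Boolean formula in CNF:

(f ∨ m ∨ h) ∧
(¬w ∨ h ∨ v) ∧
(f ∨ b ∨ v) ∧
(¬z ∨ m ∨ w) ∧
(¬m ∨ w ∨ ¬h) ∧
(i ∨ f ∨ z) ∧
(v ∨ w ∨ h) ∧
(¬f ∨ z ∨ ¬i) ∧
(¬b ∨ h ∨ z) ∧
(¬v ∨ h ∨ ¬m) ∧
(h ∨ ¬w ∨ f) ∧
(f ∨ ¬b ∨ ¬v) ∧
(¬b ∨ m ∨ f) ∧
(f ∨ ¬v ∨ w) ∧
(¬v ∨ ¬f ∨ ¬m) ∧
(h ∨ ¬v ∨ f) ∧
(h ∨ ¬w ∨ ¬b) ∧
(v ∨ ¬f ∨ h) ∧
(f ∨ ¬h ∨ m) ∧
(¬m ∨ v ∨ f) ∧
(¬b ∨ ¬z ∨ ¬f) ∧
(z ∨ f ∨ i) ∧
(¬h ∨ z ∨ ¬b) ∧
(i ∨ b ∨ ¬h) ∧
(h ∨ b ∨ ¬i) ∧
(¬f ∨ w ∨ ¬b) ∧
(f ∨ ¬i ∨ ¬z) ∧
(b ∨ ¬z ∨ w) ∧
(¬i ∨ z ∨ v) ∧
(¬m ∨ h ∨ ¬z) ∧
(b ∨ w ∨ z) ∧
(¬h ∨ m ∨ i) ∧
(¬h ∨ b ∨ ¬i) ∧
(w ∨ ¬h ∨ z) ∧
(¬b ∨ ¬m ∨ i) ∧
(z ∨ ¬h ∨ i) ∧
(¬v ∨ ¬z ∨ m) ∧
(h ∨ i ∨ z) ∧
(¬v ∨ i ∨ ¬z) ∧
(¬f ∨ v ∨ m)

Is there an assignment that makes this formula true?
No

No, the formula is not satisfiable.

No assignment of truth values to the variables can make all 40 clauses true simultaneously.

The formula is UNSAT (unsatisfiable).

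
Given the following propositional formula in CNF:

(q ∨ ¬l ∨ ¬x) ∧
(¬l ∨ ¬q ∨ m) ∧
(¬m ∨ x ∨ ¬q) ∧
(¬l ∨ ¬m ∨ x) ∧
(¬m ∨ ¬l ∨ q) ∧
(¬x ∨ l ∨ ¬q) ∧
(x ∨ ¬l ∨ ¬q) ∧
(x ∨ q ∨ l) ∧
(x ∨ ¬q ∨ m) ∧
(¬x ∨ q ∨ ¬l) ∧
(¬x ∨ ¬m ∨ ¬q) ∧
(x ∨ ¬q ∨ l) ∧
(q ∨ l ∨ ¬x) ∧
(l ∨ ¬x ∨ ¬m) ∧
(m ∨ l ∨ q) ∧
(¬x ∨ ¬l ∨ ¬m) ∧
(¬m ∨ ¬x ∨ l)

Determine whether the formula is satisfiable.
Yes

Yes, the formula is satisfiable.

One satisfying assignment is: x=False, l=True, m=False, q=False

Verification: With this assignment, all 17 clauses evaluate to true.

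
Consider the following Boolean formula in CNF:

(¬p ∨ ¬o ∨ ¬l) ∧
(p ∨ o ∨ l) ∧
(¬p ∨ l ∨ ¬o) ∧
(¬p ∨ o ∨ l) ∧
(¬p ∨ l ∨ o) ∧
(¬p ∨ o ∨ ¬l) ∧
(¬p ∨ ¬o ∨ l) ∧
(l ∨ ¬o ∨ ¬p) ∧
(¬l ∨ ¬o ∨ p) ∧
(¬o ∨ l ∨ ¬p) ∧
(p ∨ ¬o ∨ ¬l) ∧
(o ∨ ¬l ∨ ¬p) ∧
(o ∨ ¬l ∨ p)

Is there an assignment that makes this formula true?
Yes

Yes, the formula is satisfiable.

One satisfying assignment is: l=False, p=False, o=True

Verification: With this assignment, all 13 clauses evaluate to true.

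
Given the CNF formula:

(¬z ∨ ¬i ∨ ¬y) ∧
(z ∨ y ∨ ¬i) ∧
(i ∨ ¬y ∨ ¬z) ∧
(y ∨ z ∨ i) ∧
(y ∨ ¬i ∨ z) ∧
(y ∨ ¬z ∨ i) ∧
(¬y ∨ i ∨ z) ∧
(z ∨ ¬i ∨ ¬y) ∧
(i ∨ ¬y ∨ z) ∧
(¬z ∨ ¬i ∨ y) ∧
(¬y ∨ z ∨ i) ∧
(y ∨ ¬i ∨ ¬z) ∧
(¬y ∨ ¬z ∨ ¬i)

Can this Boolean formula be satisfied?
No

No, the formula is not satisfiable.

No assignment of truth values to the variables can make all 13 clauses true simultaneously.

The formula is UNSAT (unsatisfiable).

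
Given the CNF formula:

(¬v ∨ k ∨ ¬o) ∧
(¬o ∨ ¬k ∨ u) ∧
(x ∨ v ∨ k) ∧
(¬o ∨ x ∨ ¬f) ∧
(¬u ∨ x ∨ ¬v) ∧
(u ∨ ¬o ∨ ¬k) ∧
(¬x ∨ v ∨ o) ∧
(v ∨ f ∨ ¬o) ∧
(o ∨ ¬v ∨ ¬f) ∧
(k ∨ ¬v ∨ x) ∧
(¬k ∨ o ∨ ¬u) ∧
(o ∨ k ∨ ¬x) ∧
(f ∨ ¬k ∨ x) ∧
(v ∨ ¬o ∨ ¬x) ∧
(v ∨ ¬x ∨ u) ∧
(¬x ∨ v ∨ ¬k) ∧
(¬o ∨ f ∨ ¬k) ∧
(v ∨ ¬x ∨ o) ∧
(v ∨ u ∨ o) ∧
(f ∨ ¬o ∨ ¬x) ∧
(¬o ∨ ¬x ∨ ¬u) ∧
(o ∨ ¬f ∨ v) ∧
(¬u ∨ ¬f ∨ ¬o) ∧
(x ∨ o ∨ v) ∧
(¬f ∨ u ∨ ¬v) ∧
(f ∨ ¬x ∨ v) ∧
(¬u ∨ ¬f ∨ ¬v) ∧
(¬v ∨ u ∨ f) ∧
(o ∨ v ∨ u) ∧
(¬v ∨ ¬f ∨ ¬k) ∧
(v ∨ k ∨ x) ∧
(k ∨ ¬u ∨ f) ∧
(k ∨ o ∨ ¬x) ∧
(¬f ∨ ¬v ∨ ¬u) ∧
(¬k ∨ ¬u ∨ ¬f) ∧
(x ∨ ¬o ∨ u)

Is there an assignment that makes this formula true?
No

No, the formula is not satisfiable.

No assignment of truth values to the variables can make all 36 clauses true simultaneously.

The formula is UNSAT (unsatisfiable).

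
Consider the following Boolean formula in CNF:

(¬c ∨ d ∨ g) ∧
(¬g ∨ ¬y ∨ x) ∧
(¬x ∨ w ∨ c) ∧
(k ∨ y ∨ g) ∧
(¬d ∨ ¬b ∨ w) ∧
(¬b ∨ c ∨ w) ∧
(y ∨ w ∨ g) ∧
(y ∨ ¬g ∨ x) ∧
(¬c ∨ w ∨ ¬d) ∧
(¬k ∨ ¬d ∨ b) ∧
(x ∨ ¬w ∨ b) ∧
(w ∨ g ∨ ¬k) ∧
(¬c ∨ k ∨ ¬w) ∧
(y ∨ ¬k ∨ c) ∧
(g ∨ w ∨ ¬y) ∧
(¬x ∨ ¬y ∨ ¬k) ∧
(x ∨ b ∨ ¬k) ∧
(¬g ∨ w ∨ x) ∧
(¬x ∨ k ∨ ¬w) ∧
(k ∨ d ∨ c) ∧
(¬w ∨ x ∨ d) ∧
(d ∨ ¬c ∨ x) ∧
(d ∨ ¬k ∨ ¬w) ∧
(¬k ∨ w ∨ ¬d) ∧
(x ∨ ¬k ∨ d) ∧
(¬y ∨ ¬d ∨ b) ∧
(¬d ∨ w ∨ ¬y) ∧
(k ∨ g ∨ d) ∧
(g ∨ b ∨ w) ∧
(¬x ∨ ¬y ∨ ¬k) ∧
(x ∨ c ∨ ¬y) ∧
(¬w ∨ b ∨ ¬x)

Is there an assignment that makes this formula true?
Yes

Yes, the formula is satisfiable.

One satisfying assignment is: k=False, x=True, y=False, d=False, g=True, b=False, c=True, w=False

Verification: With this assignment, all 32 clauses evaluate to true.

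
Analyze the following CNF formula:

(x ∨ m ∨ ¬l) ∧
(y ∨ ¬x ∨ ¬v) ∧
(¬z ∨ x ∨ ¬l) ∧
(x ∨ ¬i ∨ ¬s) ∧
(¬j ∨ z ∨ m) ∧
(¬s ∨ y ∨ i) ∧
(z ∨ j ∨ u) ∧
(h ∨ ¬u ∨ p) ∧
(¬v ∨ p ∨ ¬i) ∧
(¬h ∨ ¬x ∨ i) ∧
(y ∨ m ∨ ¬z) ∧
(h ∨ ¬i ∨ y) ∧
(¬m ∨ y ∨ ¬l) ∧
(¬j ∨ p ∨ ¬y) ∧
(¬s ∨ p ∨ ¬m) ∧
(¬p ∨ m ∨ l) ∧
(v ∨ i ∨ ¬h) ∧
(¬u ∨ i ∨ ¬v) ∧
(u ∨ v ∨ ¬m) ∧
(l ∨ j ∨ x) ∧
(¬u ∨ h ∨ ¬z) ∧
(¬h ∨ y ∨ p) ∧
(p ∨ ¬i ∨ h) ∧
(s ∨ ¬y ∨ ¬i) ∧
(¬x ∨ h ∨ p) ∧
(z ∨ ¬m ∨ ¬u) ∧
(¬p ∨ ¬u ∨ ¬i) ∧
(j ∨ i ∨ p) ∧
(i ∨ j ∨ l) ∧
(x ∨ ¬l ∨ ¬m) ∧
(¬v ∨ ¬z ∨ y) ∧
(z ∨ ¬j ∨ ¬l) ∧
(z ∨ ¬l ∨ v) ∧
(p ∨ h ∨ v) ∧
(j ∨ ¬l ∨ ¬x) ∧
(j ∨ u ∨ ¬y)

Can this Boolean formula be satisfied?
Yes

Yes, the formula is satisfiable.

One satisfying assignment is: u=False, l=False, i=False, h=False, z=False, m=True, p=False, y=False, v=True, s=False, j=True, x=False

Verification: With this assignment, all 36 clauses evaluate to true.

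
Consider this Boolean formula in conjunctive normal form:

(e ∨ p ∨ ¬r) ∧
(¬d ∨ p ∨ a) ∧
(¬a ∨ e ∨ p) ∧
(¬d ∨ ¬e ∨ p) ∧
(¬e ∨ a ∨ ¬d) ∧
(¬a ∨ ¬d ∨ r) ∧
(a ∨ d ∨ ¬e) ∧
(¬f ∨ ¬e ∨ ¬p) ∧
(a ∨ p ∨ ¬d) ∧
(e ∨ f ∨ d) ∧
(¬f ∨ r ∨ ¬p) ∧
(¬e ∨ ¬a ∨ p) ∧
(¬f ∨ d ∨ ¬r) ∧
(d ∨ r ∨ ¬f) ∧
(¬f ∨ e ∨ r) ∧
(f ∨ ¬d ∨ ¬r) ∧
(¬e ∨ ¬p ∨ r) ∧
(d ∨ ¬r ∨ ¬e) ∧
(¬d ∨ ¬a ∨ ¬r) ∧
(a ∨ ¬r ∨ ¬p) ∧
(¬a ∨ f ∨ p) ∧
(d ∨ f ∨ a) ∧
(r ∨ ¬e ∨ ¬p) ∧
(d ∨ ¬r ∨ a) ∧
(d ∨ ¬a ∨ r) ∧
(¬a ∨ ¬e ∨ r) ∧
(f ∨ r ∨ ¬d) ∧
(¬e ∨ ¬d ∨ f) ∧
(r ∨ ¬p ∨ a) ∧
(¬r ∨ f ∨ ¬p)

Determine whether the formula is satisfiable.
No

No, the formula is not satisfiable.

No assignment of truth values to the variables can make all 30 clauses true simultaneously.

The formula is UNSAT (unsatisfiable).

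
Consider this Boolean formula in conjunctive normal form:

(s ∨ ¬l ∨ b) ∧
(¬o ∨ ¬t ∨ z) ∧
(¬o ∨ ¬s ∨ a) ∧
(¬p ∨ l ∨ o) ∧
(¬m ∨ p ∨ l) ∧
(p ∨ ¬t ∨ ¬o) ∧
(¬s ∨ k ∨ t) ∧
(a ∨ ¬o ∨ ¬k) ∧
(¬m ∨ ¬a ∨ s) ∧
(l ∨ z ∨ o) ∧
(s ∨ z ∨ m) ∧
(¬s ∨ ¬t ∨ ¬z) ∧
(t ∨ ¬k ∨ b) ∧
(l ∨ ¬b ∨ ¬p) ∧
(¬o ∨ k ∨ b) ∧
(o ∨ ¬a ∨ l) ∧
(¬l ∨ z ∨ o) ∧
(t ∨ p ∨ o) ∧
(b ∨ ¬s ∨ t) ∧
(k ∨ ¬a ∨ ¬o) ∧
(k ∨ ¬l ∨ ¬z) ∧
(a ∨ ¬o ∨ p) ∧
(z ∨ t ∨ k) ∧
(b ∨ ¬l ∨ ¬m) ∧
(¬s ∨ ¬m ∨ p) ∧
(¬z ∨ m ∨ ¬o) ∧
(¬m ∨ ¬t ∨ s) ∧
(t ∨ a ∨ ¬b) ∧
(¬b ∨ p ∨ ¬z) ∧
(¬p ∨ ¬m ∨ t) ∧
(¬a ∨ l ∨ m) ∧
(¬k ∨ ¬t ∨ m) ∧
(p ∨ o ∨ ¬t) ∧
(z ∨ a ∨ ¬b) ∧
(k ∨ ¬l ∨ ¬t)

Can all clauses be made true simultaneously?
Yes

Yes, the formula is satisfiable.

One satisfying assignment is: k=True, p=False, z=False, s=True, t=False, b=True, l=True, o=True, a=True, m=False

Verification: With this assignment, all 35 clauses evaluate to true.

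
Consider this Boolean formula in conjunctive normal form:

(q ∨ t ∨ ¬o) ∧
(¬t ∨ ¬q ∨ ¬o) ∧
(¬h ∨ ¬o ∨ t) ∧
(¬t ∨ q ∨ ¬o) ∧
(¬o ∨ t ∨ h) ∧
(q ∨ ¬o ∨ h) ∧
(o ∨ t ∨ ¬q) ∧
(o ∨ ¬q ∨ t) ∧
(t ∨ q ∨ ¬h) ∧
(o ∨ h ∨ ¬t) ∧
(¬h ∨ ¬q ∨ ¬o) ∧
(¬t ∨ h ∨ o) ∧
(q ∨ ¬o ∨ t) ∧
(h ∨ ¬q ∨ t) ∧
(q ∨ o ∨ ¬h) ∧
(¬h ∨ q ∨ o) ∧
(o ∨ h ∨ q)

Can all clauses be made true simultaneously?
Yes

Yes, the formula is satisfiable.

One satisfying assignment is: t=True, q=True, h=True, o=False

Verification: With this assignment, all 17 clauses evaluate to true.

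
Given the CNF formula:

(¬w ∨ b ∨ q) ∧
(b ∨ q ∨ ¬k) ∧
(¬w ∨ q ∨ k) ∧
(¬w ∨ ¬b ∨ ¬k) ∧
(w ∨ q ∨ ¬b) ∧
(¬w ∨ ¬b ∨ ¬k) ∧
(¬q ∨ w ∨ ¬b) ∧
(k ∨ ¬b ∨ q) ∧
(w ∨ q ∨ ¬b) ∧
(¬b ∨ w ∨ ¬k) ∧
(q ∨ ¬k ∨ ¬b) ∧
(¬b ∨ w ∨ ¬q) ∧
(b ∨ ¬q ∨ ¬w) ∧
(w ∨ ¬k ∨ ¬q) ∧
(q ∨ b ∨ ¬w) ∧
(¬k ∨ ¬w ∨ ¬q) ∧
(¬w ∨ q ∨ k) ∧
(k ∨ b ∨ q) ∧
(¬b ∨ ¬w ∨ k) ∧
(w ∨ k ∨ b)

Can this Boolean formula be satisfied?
No

No, the formula is not satisfiable.

No assignment of truth values to the variables can make all 20 clauses true simultaneously.

The formula is UNSAT (unsatisfiable).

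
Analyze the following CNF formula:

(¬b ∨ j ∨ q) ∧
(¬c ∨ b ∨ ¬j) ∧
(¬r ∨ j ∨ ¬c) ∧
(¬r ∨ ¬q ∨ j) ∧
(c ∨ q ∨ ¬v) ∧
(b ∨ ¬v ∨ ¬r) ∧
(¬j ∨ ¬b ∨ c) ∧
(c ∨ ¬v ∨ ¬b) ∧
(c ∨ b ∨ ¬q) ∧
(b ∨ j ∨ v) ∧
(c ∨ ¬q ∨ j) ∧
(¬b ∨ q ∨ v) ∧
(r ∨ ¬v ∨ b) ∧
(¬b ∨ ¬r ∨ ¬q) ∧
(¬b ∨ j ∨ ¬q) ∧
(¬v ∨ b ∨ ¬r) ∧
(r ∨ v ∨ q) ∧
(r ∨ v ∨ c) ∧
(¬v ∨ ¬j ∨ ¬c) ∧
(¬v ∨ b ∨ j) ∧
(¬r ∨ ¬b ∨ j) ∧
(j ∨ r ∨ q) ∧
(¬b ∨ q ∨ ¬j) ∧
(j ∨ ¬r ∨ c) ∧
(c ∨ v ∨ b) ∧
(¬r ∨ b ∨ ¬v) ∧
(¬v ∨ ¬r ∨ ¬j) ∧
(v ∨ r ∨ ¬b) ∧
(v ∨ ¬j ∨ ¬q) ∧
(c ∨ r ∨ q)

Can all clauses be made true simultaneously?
No

No, the formula is not satisfiable.

No assignment of truth values to the variables can make all 30 clauses true simultaneously.

The formula is UNSAT (unsatisfiable).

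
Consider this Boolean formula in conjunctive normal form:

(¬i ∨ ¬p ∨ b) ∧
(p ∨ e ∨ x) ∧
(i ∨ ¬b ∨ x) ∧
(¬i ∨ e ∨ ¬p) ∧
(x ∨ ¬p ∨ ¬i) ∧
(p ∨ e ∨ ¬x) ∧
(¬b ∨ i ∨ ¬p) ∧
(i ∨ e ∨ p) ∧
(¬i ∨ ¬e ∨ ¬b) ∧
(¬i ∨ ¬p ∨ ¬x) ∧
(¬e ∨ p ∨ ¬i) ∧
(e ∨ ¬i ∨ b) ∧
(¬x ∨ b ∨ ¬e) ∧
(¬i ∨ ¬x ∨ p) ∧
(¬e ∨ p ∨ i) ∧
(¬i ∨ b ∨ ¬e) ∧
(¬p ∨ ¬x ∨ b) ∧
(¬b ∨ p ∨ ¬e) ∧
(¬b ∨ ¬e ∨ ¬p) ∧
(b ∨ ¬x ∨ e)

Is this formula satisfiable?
Yes

Yes, the formula is satisfiable.

One satisfying assignment is: i=False, p=True, e=False, b=False, x=False

Verification: With this assignment, all 20 clauses evaluate to true.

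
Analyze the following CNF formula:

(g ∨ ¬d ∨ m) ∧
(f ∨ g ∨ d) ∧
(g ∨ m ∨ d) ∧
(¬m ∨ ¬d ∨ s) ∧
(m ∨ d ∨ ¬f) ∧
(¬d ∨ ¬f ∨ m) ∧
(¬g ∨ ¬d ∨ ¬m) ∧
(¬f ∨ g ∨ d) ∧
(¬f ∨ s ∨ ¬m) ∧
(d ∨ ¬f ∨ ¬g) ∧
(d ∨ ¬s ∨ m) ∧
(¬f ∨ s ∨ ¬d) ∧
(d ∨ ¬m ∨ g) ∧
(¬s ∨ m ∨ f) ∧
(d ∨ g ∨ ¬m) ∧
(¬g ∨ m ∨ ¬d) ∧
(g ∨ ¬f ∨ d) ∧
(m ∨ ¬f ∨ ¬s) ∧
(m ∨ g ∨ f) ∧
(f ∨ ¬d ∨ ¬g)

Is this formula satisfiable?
Yes

Yes, the formula is satisfiable.

One satisfying assignment is: f=False, m=False, s=False, d=False, g=True

Verification: With this assignment, all 20 clauses evaluate to true.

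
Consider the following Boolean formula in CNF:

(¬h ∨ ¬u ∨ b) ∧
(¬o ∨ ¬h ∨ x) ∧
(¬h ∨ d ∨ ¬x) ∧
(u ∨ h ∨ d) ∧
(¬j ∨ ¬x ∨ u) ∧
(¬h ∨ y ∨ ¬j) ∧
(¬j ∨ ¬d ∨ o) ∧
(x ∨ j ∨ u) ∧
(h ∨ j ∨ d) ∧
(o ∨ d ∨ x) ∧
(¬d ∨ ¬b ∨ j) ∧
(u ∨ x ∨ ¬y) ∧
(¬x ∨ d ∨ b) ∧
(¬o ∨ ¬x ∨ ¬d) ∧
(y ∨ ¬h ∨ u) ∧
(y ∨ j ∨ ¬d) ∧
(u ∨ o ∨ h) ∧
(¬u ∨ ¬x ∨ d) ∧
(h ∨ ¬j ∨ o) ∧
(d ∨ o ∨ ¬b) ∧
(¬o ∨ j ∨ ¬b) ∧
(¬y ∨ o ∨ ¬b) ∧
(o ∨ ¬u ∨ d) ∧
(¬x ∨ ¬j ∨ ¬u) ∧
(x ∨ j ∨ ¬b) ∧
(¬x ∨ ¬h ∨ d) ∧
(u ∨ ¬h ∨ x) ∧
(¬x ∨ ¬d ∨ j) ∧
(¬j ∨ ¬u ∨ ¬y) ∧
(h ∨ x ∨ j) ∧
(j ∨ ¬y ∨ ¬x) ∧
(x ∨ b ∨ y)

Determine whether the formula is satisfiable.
Yes

Yes, the formula is satisfiable.

One satisfying assignment is: j=True, u=True, o=True, d=False, h=False, b=True, y=False, x=False

Verification: With this assignment, all 32 clauses evaluate to true.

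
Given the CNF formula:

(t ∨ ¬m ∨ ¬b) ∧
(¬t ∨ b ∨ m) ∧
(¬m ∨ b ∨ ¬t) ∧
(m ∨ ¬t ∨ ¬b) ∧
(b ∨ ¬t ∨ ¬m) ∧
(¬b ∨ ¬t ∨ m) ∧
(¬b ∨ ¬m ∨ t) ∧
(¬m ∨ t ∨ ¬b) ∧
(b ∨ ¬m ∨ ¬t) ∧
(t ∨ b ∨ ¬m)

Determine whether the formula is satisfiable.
Yes

Yes, the formula is satisfiable.

One satisfying assignment is: b=False, m=False, t=False

Verification: With this assignment, all 10 clauses evaluate to true.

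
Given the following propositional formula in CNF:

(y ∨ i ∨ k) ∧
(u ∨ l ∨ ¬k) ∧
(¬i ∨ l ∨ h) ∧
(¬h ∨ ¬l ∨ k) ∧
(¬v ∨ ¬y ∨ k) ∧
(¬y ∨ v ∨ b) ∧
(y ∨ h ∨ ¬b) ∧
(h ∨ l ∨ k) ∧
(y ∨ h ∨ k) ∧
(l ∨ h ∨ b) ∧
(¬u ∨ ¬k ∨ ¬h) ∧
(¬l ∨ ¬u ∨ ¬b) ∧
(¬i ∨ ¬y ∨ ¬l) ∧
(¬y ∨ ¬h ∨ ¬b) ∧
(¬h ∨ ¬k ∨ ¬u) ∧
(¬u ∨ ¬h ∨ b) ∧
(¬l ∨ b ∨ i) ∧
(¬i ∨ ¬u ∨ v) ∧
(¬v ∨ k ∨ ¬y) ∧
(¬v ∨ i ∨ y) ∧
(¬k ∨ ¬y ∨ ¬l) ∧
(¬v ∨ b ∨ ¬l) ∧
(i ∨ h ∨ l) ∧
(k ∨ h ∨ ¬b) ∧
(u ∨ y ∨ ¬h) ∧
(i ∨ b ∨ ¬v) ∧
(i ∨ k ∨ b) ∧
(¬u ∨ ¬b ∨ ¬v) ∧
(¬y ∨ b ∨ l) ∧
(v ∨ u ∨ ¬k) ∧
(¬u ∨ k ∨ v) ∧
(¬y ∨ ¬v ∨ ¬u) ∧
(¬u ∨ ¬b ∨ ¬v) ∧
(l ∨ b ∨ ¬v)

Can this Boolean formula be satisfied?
No

No, the formula is not satisfiable.

No assignment of truth values to the variables can make all 34 clauses true simultaneously.

The formula is UNSAT (unsatisfiable).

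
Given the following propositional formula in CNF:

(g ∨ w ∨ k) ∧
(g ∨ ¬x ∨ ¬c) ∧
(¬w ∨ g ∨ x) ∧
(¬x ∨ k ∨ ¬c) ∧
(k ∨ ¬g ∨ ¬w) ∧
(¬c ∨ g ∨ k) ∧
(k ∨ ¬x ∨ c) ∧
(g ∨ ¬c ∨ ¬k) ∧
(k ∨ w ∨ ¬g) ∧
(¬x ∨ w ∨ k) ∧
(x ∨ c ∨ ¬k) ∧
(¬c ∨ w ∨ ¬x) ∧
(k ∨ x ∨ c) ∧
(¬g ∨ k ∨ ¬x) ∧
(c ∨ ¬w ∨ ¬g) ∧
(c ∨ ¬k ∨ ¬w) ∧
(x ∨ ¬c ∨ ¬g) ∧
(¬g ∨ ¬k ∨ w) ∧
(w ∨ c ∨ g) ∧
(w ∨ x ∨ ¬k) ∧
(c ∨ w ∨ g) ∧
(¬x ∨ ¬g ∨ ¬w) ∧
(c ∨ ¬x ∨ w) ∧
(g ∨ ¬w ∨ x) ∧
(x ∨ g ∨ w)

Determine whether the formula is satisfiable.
No

No, the formula is not satisfiable.

No assignment of truth values to the variables can make all 25 clauses true simultaneously.

The formula is UNSAT (unsatisfiable).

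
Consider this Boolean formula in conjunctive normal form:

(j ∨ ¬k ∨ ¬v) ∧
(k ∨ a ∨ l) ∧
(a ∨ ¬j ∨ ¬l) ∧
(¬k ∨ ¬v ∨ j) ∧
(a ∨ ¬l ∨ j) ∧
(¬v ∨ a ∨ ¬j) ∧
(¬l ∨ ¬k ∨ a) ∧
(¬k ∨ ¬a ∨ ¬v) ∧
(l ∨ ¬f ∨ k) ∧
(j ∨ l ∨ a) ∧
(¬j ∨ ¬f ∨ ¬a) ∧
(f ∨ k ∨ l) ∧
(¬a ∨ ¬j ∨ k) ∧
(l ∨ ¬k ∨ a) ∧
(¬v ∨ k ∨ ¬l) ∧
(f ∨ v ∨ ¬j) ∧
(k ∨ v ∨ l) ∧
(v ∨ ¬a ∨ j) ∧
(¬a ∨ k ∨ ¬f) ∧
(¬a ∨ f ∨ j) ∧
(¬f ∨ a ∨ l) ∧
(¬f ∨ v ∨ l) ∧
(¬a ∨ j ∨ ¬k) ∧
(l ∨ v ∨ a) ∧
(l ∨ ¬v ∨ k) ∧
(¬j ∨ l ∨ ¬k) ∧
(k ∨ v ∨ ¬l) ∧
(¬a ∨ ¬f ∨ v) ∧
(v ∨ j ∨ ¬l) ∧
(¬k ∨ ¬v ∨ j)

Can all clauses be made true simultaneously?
No

No, the formula is not satisfiable.

No assignment of truth values to the variables can make all 30 clauses true simultaneously.

The formula is UNSAT (unsatisfiable).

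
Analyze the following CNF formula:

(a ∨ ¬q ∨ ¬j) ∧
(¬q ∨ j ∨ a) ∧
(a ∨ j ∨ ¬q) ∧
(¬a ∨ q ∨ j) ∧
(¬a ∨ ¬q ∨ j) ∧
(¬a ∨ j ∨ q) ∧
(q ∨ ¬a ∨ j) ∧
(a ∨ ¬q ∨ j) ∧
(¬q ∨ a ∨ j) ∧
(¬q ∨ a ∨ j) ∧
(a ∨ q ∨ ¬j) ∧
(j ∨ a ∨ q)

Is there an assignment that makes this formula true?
Yes

Yes, the formula is satisfiable.

One satisfying assignment is: j=True, q=False, a=True

Verification: With this assignment, all 12 clauses evaluate to true.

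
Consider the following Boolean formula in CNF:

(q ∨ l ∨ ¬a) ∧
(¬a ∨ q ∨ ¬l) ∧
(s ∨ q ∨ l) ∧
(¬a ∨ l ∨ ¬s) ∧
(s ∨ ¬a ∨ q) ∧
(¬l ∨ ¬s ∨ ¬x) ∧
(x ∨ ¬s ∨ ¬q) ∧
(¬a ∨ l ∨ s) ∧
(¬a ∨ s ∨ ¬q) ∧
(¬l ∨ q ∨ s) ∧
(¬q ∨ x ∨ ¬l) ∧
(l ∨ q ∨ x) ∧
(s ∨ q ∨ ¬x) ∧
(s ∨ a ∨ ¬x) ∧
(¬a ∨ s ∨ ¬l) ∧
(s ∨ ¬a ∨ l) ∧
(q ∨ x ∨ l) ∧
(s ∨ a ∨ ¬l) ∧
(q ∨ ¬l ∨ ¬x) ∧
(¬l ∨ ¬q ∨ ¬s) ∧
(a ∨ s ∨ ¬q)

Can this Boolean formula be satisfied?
Yes

Yes, the formula is satisfiable.

One satisfying assignment is: x=True, l=False, q=False, s=True, a=False

Verification: With this assignment, all 21 clauses evaluate to true.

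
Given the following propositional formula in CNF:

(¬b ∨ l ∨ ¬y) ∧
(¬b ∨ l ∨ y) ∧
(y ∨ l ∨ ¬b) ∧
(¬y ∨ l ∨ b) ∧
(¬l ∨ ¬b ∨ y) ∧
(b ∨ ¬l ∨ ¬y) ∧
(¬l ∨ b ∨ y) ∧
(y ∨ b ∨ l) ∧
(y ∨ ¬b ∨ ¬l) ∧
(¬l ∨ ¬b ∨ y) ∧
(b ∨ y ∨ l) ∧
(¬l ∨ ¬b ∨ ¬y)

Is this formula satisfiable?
No

No, the formula is not satisfiable.

No assignment of truth values to the variables can make all 12 clauses true simultaneously.

The formula is UNSAT (unsatisfiable).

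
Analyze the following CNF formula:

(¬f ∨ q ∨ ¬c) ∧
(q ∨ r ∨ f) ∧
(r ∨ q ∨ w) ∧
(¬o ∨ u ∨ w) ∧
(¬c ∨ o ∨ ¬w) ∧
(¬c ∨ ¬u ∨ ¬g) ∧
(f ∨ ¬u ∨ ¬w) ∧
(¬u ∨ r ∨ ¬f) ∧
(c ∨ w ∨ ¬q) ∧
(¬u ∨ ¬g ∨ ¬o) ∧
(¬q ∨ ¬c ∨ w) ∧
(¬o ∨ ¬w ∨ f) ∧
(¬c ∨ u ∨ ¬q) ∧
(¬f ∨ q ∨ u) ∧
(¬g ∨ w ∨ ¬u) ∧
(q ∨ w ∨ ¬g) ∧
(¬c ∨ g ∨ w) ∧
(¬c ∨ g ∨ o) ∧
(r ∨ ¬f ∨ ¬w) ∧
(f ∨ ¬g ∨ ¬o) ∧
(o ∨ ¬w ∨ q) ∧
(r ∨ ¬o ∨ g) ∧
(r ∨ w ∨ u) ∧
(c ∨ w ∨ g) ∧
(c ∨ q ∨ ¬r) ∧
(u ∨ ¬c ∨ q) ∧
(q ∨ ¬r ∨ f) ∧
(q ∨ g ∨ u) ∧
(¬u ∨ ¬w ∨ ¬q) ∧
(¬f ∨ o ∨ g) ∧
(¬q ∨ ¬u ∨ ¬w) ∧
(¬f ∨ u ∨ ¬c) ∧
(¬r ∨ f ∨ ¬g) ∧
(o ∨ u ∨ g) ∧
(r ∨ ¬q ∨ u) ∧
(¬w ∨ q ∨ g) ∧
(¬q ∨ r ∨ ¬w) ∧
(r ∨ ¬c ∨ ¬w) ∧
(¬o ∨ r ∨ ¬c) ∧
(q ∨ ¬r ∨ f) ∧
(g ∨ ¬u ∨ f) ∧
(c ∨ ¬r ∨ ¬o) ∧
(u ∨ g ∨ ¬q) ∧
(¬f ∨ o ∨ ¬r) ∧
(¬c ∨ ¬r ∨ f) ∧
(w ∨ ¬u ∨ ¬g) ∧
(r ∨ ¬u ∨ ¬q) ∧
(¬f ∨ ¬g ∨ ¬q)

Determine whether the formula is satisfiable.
No

No, the formula is not satisfiable.

No assignment of truth values to the variables can make all 48 clauses true simultaneously.

The formula is UNSAT (unsatisfiable).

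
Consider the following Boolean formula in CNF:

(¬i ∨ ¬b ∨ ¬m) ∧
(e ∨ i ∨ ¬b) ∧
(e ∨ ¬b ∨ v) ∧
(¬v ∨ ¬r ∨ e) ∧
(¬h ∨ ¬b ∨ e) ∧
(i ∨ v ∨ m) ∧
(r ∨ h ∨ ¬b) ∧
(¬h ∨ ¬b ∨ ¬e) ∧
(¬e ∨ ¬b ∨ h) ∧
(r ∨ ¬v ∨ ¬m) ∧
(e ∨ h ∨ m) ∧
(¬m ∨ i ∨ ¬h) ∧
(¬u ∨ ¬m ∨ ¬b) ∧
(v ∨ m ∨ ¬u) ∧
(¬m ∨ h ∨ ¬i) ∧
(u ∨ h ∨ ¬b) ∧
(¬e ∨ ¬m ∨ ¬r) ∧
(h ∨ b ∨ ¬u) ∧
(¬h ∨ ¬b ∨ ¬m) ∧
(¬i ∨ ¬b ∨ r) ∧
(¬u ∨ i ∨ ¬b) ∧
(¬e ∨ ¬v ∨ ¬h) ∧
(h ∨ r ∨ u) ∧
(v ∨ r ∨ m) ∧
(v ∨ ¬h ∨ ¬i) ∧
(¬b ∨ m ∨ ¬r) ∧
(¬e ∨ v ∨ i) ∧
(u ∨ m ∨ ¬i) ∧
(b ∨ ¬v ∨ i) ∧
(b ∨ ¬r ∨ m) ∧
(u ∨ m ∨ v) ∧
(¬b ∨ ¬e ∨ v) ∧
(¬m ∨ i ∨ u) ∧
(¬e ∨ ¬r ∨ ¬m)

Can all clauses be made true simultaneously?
Yes

Yes, the formula is satisfiable.

One satisfying assignment is: e=False, r=False, u=True, v=True, h=True, b=False, m=False, i=True

Verification: With this assignment, all 34 clauses evaluate to true.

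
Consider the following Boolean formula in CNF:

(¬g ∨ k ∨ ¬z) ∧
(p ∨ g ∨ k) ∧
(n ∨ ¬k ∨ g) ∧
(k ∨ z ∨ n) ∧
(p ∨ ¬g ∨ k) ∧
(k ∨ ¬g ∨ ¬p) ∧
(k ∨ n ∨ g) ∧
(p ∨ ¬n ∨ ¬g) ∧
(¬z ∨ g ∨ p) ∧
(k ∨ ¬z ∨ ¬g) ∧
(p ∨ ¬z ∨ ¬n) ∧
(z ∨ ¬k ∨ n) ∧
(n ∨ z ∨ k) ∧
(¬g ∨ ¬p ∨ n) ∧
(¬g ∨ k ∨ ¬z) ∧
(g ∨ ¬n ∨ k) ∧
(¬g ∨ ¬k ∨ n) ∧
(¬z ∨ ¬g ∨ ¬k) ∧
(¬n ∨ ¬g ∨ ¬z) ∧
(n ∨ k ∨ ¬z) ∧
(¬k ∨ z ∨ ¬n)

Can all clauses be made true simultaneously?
Yes

Yes, the formula is satisfiable.

One satisfying assignment is: p=True, z=True, n=True, g=False, k=True

Verification: With this assignment, all 21 clauses evaluate to true.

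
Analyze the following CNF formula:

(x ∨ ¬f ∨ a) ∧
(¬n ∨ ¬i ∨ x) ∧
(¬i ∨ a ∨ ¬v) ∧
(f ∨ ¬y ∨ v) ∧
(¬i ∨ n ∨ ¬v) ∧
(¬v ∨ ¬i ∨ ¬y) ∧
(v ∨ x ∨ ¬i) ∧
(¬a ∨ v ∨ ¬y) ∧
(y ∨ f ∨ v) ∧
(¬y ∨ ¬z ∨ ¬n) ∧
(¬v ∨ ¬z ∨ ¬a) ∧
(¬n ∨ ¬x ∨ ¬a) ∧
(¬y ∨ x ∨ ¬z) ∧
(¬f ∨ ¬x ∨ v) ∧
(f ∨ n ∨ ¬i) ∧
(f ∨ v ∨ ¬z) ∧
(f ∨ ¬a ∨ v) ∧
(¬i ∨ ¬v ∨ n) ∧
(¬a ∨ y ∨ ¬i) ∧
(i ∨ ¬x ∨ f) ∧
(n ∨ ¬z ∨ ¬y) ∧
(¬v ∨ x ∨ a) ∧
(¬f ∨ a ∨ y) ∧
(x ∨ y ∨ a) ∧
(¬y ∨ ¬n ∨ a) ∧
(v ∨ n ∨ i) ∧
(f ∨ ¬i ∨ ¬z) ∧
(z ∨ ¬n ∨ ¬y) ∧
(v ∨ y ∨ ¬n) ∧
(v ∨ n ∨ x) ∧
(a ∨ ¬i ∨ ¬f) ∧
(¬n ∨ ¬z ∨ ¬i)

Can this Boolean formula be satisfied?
Yes

Yes, the formula is satisfiable.

One satisfying assignment is: a=True, f=False, y=True, z=False, n=False, i=False, v=True, x=False

Verification: With this assignment, all 32 clauses evaluate to true.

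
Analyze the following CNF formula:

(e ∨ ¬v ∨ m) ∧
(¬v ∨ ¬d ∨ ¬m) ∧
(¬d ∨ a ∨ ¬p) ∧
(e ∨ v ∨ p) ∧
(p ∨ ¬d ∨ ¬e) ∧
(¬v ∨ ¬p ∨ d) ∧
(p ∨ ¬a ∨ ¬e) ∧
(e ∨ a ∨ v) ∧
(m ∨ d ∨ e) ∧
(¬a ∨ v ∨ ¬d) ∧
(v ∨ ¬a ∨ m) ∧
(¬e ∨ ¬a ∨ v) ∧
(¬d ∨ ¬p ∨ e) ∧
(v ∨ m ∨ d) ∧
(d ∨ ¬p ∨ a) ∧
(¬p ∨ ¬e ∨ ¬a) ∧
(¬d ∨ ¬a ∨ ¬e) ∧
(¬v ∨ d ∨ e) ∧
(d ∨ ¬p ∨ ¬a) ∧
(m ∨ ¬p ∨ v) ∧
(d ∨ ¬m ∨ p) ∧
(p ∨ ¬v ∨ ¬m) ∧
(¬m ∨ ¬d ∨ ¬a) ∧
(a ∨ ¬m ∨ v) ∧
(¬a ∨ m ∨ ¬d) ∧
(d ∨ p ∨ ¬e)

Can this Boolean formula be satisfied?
No

No, the formula is not satisfiable.

No assignment of truth values to the variables can make all 26 clauses true simultaneously.

The formula is UNSAT (unsatisfiable).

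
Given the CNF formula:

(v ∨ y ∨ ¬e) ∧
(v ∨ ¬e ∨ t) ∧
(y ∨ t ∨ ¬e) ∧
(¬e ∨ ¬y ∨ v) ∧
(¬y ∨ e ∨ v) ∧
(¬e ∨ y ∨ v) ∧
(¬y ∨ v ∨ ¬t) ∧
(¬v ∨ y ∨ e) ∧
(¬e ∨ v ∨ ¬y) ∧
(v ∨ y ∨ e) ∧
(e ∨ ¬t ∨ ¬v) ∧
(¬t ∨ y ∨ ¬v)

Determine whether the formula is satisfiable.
Yes

Yes, the formula is satisfiable.

One satisfying assignment is: t=False, e=False, y=True, v=True

Verification: With this assignment, all 12 clauses evaluate to true.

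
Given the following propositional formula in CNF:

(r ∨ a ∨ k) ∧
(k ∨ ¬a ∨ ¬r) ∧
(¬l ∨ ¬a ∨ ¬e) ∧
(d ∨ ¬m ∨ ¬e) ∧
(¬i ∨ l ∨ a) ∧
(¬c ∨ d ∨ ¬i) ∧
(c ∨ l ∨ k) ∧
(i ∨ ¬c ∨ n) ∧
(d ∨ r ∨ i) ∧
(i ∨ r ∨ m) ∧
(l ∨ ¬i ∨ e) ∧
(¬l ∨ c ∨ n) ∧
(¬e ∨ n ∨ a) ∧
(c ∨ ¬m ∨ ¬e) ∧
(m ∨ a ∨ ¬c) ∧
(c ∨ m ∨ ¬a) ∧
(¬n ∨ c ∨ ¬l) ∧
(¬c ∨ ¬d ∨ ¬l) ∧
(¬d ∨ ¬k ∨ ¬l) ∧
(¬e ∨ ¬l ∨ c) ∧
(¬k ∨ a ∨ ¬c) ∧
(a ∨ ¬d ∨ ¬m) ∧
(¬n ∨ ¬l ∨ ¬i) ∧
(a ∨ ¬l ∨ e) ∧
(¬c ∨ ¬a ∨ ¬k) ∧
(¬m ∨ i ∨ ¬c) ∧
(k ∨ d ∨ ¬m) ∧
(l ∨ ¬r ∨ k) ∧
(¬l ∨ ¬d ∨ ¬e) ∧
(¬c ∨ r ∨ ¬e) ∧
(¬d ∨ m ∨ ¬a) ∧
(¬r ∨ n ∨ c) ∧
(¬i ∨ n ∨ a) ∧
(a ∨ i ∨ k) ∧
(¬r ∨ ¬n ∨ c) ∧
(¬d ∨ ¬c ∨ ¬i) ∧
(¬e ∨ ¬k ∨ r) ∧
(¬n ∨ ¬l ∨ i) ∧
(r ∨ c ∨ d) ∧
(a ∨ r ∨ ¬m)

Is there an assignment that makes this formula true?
Yes

Yes, the formula is satisfiable.

One satisfying assignment is: r=False, a=True, c=False, n=False, k=True, l=False, d=True, m=True, i=False, e=False

Verification: With this assignment, all 40 clauses evaluate to true.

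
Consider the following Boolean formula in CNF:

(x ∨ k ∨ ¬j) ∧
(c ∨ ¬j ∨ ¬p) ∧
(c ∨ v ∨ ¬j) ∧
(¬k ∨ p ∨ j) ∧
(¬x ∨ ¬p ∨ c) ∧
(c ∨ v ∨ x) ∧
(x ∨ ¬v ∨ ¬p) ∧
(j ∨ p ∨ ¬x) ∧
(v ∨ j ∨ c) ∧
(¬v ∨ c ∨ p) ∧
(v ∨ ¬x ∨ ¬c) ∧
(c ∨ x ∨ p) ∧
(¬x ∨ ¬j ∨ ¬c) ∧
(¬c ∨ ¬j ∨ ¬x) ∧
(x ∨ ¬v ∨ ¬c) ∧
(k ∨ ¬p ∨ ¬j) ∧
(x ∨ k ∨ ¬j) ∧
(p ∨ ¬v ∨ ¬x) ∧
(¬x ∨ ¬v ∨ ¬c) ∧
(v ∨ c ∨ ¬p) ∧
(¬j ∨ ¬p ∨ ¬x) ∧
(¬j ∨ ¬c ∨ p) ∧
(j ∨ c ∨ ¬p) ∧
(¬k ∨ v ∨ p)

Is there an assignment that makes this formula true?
Yes

Yes, the formula is satisfiable.

One satisfying assignment is: k=False, p=False, v=False, j=False, x=False, c=True

Verification: With this assignment, all 24 clauses evaluate to true.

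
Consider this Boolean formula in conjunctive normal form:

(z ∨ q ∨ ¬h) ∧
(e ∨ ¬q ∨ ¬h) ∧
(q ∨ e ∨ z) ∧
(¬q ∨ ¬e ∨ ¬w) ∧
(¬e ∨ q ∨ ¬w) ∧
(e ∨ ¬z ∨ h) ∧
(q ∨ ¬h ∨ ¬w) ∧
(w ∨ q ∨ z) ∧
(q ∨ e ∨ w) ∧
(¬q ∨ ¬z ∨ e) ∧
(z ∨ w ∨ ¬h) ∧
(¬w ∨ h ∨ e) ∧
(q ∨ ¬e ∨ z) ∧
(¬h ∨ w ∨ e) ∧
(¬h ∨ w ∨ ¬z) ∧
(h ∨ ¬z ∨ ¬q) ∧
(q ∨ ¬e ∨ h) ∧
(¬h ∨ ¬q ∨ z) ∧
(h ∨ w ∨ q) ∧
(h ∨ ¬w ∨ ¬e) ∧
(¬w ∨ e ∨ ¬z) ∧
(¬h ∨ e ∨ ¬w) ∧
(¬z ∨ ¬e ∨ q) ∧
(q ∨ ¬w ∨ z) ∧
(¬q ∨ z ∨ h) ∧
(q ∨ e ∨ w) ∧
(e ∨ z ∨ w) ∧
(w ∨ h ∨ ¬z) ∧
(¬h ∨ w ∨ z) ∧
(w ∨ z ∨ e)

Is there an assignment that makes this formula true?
No

No, the formula is not satisfiable.

No assignment of truth values to the variables can make all 30 clauses true simultaneously.

The formula is UNSAT (unsatisfiable).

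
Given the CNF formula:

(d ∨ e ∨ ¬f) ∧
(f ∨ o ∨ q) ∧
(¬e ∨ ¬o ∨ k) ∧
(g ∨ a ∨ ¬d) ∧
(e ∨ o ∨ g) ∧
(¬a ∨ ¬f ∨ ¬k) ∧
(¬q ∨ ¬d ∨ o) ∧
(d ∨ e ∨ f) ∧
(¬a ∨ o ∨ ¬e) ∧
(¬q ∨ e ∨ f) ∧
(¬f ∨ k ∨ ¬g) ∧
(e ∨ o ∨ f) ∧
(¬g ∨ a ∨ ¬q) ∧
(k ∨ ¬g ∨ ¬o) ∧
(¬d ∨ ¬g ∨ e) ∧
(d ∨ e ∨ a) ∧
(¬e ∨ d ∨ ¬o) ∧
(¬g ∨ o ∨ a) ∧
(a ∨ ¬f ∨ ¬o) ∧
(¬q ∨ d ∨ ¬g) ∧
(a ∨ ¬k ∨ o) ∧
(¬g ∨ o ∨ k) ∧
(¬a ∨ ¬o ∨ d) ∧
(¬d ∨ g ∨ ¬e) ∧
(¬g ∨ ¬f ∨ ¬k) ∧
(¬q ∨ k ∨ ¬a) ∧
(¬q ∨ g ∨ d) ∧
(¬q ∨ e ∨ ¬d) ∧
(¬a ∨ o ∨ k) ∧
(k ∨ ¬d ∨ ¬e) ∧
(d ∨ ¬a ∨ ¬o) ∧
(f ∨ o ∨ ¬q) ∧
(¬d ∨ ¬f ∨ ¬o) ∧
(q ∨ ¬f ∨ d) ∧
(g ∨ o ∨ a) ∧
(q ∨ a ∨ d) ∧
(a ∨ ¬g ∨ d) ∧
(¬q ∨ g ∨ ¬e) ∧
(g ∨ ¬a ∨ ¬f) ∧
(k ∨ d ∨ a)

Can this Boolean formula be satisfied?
Yes

Yes, the formula is satisfiable.

One satisfying assignment is: e=False, q=False, d=True, a=True, k=False, g=False, f=False, o=True

Verification: With this assignment, all 40 clauses evaluate to true.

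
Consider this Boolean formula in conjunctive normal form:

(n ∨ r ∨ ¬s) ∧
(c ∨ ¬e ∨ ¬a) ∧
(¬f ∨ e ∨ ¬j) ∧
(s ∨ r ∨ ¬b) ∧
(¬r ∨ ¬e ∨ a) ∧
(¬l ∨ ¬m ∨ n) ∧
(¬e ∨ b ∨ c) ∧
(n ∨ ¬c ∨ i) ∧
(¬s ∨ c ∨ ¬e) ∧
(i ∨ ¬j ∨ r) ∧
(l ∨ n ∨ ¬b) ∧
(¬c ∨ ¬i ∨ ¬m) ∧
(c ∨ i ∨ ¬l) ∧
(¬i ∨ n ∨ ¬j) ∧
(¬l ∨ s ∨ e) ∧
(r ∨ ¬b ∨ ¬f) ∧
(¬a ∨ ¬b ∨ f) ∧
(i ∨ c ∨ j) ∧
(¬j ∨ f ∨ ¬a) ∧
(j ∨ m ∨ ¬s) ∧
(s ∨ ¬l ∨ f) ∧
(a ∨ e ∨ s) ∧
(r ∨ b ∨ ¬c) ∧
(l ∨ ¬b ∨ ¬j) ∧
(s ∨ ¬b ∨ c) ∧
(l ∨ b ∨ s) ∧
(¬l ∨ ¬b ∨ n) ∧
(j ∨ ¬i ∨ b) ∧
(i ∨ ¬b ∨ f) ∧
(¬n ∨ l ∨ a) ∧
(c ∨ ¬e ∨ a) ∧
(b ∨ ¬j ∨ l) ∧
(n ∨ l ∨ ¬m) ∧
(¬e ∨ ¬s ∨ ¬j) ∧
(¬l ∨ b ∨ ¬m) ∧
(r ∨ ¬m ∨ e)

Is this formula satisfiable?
Yes

Yes, the formula is satisfiable.

One satisfying assignment is: m=False, f=True, n=True, a=True, l=False, e=False, b=True, i=False, j=False, s=False, r=True, c=True

Verification: With this assignment, all 36 clauses evaluate to true.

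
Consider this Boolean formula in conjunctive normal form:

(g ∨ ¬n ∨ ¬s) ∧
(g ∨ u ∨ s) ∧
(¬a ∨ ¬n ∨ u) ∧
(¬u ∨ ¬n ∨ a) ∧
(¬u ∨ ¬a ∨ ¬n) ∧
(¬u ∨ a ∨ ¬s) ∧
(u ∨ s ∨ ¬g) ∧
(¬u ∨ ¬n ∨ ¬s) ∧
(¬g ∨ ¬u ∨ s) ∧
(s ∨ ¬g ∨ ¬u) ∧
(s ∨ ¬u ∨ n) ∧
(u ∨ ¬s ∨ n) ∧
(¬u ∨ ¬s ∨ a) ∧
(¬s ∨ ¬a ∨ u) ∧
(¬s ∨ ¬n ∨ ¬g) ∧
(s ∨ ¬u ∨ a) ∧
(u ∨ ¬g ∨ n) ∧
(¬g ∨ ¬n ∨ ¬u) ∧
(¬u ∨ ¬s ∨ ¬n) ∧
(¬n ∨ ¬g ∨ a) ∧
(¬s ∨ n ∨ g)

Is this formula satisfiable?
Yes

Yes, the formula is satisfiable.

One satisfying assignment is: u=True, n=False, s=True, g=True, a=True

Verification: With this assignment, all 21 clauses evaluate to true.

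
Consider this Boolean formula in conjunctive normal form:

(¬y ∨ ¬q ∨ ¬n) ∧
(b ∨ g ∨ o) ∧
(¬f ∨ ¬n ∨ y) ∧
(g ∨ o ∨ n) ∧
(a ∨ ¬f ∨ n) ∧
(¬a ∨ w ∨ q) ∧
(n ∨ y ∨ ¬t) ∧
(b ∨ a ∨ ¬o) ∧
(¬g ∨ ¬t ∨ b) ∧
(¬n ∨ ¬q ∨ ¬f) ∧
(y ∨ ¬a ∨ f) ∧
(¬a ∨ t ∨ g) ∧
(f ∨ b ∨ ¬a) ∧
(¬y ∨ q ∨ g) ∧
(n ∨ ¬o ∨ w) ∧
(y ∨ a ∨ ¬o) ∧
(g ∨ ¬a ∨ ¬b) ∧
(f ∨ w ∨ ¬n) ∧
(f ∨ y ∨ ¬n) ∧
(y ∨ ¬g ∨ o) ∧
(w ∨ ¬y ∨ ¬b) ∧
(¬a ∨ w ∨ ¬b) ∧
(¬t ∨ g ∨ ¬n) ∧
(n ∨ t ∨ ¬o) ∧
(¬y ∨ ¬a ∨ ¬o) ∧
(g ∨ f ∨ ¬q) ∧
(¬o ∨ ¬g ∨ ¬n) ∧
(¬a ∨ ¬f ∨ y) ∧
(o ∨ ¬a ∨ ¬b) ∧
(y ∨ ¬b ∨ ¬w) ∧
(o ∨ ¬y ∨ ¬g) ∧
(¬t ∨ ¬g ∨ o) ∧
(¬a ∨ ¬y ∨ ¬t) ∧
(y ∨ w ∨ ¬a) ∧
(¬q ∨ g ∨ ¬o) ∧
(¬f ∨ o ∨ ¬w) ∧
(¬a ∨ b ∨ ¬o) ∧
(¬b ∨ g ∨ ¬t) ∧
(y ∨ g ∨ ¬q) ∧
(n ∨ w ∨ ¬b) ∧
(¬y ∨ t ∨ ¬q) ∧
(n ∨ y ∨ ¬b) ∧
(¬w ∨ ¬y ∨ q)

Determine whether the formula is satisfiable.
Yes

Yes, the formula is satisfiable.

One satisfying assignment is: q=True, g=True, t=True, y=True, o=True, a=False, b=True, f=False, w=True, n=False

Verification: With this assignment, all 43 clauses evaluate to true.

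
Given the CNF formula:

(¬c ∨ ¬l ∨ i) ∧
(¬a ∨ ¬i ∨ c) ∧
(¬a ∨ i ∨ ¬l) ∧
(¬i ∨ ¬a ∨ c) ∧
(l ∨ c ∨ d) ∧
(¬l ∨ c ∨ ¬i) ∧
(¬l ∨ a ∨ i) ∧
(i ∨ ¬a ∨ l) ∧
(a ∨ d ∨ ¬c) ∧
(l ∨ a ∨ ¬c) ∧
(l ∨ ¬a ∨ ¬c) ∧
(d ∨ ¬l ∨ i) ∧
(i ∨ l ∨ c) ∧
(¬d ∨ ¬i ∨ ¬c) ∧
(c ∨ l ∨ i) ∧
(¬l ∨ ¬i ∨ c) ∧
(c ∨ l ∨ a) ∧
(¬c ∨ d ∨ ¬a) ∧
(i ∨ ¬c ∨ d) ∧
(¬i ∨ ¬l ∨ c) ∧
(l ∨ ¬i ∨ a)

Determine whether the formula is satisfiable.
No

No, the formula is not satisfiable.

No assignment of truth values to the variables can make all 21 clauses true simultaneously.

The formula is UNSAT (unsatisfiable).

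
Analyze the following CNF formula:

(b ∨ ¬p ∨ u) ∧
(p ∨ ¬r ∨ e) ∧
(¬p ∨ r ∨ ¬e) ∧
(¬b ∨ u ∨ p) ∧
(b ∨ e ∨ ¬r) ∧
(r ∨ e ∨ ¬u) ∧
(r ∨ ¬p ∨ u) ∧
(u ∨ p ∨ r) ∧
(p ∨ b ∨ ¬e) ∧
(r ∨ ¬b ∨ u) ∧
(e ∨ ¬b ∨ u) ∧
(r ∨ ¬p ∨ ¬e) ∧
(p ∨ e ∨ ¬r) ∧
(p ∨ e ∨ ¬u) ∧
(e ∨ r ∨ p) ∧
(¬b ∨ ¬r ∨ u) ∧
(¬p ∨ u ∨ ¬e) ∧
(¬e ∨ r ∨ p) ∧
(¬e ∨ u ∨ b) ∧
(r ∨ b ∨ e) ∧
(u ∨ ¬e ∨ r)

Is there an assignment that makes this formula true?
Yes

Yes, the formula is satisfiable.

One satisfying assignment is: u=True, b=True, r=True, e=True, p=False

Verification: With this assignment, all 21 clauses evaluate to true.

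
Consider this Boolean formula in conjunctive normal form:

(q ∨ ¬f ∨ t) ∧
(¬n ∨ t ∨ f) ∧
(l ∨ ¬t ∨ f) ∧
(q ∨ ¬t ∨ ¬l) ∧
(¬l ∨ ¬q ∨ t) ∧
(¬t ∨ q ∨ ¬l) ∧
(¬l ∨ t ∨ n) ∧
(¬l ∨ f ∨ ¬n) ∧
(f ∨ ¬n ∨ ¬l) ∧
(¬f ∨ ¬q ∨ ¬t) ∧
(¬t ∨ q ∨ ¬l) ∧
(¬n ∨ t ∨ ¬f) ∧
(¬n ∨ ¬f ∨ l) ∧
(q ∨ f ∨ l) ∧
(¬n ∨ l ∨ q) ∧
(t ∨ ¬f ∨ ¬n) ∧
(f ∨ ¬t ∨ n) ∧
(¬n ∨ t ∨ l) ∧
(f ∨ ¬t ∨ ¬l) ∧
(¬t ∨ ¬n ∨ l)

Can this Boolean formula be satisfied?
Yes

Yes, the formula is satisfiable.

One satisfying assignment is: q=False, f=True, n=False, t=True, l=False

Verification: With this assignment, all 20 clauses evaluate to true.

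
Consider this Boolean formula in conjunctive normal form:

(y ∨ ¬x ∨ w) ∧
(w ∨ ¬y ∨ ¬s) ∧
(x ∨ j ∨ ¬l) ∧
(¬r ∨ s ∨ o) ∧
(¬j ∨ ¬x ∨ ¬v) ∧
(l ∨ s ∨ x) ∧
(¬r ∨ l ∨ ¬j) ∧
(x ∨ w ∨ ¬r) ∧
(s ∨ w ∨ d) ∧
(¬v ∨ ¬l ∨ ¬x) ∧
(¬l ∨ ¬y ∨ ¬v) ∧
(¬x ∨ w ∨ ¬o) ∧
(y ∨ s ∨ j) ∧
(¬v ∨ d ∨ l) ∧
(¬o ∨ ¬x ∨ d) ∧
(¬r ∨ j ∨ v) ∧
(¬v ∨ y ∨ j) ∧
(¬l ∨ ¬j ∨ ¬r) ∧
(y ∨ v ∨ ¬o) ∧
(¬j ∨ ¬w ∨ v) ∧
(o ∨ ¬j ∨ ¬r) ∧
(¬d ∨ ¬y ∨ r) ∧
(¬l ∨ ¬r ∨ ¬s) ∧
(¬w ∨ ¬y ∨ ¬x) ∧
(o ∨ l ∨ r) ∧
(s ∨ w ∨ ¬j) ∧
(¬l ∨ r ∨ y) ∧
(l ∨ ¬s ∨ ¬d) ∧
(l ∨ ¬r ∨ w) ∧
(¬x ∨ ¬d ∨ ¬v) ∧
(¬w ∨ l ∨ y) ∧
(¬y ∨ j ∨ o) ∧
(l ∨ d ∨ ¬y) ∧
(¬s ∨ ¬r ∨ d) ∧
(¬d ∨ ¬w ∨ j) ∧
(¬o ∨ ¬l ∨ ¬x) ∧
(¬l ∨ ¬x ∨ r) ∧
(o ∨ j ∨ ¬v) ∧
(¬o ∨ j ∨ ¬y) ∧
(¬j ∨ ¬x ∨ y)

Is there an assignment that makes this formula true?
No

No, the formula is not satisfiable.

No assignment of truth values to the variables can make all 40 clauses true simultaneously.

The formula is UNSAT (unsatisfiable).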